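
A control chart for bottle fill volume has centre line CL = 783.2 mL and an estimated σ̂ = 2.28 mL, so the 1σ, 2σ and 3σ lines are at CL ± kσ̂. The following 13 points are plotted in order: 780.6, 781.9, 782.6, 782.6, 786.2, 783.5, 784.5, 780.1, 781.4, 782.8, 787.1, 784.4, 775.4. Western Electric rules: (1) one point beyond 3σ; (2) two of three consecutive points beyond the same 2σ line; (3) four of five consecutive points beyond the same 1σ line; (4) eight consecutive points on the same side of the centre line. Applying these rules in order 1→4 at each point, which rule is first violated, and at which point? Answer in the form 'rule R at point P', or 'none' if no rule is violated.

rule 1 at point 13

Zone of each point (C = within 1σ̂, B = 1σ̂–2σ̂, A = 2σ̂–3σ̂, * = beyond 3σ̂; sign = side of CL): 1:-B, 2:-C, 3:-C, 4:-C, 5:+B, 6:+C, 7:+C, 8:-B, 9:-C, 10:-C, 11:+B, 12:+C, 13:-*
Rule 1 (one point beyond the 3σ limits) is satisfied at point 13.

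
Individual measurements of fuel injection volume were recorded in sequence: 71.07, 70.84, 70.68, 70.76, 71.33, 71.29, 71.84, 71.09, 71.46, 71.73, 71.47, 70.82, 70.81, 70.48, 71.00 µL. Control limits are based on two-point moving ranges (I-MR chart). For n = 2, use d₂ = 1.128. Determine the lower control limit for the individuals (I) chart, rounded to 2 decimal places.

X̄ = (71.07 + 70.84 + 70.68 + 70.76 + 71.33 + 71.29 + 71.84 + 71.09 + 71.46 + 71.73 + 71.47 + 70.82 + 70.81 + 70.48 + 71.00) / 15 = 71.1113
Moving ranges: 0.23, 0.16, 0.08, 0.57, 0.04, 0.55, 0.75, 0.37, 0.27, 0.26, 0.65, 0.01, 0.33, 0.52; M̄R̄ = 4.7900 / 14 = 0.3421
LCL = X̄ − 3·M̄R̄/d₂ = 71.1113 − 3 × 0.3421 / 1.128 = 70.2014

70.20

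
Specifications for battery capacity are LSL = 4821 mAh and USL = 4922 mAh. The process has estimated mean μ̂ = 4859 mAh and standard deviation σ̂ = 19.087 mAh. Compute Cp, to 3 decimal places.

0.882

Cp = (USL − LSL) / (6σ̂) = (4922 − 4821) / (6 × 19.087) = 101.0000 / 114.5220 = 0.8819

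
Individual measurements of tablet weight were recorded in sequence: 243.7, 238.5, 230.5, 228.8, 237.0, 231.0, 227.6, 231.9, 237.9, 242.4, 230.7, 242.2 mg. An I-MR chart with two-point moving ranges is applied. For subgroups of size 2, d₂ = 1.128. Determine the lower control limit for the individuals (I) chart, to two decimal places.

218.14

X̄ = (243.7 + 238.5 + 230.5 + 228.8 + 237.0 + 231.0 + 227.6 + 231.9 + 237.9 + 242.4 + 230.7 + 242.2) / 12 = 235.1833
Moving ranges: 5.2, 8.0, 1.7, 8.2, 6.0, 3.4, 4.3, 6.0, 4.5, 11.7, 11.5; M̄R̄ = 70.5000 / 11 = 6.4091
LCL = X̄ − 3·M̄R̄/d₂ = 235.1833 − 3 × 6.4091 / 1.128 = 218.1379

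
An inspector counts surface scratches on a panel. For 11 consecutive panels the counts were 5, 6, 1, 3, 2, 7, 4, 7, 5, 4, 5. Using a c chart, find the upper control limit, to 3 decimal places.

c̄ = (5 + 6 + 1 + 3 + 2 + 7 + 4 + 7 + 5 + 4 + 5) / 11 = 49 / 11 = 4.4545
UCL = c̄ + 3√c̄ = 4.4545 + 3 × √4.4545 = 4.4545 + 3 × 2.1106 = 10.7863

10.786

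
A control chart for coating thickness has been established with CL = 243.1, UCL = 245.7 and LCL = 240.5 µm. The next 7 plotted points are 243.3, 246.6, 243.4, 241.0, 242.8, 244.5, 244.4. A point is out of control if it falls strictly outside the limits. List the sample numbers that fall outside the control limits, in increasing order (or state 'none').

Compare each point to [240.5, 245.7]: sample 2 = 246.6 > UCL.

2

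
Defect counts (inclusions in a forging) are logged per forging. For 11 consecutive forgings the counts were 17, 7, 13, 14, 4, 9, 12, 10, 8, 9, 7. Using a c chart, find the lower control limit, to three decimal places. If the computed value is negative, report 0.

0.513

c̄ = (17 + 7 + 13 + 14 + 4 + 9 + 12 + 10 + 8 + 9 + 7) / 11 = 110 / 11 = 10.0000
LCL = c̄ − 3√c̄ = 10.0000 − 3 × 3.1623 = 0.5132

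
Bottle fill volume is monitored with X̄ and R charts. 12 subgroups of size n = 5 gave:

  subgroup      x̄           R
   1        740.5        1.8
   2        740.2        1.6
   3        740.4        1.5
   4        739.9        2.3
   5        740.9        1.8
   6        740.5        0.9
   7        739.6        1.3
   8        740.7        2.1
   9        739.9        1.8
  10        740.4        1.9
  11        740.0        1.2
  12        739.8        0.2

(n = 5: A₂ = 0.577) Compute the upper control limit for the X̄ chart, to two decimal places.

741.12

X̄̄ = (740.5 + 740.2 + 740.4 + 739.9 + 740.9 + 740.5 + 739.6 + 740.7 + 739.9 + 740.4 + 740.0 + 739.8) / 12 = 8882.8000 / 12 = 740.2333
R̄ = (1.8 + 1.6 + 1.5 + 2.3 + 1.8 + 0.9 + 1.3 + 2.1 + 1.8 + 1.9 + 1.2 + 0.2) / 12 = 18.4000 / 12 = 1.5333
UCL = X̄̄ + A₂·R̄ = 740.2333 + 0.577 × 1.5333 = 741.1181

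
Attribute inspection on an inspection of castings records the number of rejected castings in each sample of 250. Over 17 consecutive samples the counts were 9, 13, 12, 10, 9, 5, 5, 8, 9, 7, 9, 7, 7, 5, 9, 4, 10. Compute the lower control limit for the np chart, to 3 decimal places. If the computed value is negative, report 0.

p̄ = Σdᵢ / (k·n) = 138 / (17 × 250) = 0.03247
LCL = np̄ − 3·√(np̄(1−p̄)) = 8.1176 − 3 × 2.8025 = -0.2899 → 0 (negative, so LCL = 0)

0.000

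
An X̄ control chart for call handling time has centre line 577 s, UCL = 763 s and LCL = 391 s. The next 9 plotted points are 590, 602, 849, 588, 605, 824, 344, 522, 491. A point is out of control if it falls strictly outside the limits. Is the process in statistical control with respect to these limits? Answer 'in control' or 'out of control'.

out of control

Compare each point to [391, 763]: sample 3 = 849 > UCL; sample 6 = 824 > UCL; sample 7 = 344 < LCL.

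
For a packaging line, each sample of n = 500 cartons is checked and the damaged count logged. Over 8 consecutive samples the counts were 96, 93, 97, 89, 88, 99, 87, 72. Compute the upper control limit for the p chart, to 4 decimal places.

0.2318

p̄ = Σdᵢ / (k·n) = 721 / (8 × 500) = 0.18025
UCL = p̄ + 3·√(p̄(1−p̄)/n) = 0.18025 + 3 × √(0.18025×0.81975/500) = 0.18025 + 3 × 0.01719 = 0.23182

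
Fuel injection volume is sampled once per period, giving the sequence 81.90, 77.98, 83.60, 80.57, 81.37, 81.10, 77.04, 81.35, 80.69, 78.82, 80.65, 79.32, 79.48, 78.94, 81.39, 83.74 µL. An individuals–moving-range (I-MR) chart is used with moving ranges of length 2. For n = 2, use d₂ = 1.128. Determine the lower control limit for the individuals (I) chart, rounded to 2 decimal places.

74.61

X̄ = (81.90 + 77.98 + 83.60 + 80.57 + 81.37 + 81.10 + 77.04 + 81.35 + 80.69 + 78.82 + 80.65 + 79.32 + 79.48 + 78.94 + 81.39 + 83.74) / 16 = 80.4963
Moving ranges: 3.92, 5.62, 3.03, 0.80, 0.27, 4.06, 4.31, 0.66, 1.87, 1.83, 1.33, 0.16, 0.54, 2.45, 2.35; M̄R̄ = 33.2000 / 15 = 2.2133
LCL = X̄ − 3·M̄R̄/d₂ = 80.4963 − 3 × 2.2133 / 1.128 = 74.6097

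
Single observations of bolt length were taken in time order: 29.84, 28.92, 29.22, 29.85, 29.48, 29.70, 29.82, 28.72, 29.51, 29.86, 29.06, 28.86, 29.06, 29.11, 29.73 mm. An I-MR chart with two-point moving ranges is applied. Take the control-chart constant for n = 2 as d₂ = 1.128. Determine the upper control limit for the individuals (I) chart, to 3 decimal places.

30.650

X̄ = (29.84 + 28.92 + 29.22 + 29.85 + 29.48 + 29.70 + 29.82 + 28.72 + 29.51 + 29.86 + 29.06 + 28.86 + 29.06 + 29.11 + 29.73) / 15 = 29.3827
Moving ranges: 0.92, 0.30, 0.63, 0.37, 0.22, 0.12, 1.10, 0.79, 0.35, 0.80, 0.20, 0.20, 0.05, 0.62; M̄R̄ = 6.6700 / 14 = 0.4764
UCL = X̄ + 3·M̄R̄/d₂ = 29.3827 + 3 × 0.4764 / 1.128 = 30.6498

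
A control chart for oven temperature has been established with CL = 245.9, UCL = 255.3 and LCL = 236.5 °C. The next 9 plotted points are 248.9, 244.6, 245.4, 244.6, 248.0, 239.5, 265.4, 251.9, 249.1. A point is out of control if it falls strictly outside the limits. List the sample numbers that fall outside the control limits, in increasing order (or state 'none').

Compare each point to [236.5, 255.3]: sample 7 = 265.4 > UCL.

7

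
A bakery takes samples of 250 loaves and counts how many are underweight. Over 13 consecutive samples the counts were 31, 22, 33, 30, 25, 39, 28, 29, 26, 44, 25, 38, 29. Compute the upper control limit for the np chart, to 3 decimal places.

p̄ = Σdᵢ / (k·n) = 399 / (13 × 250) = 0.12277
UCL = np̄ + 3·√(np̄(1−p̄)) = 30.6923 + 3 × √(30.6923×0.87723) = 30.6923 + 3 × 5.1889 = 46.2589

46.259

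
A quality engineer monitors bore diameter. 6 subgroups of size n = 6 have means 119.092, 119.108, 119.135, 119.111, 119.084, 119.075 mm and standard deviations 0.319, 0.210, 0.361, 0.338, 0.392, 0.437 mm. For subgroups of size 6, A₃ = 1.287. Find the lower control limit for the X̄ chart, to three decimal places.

X̄̄ = (119.092 + 119.108 + 119.135 + 119.111 + 119.084 + 119.075) / 6 = 119.1008
s̄ = (0.319 + 0.210 + 0.361 + 0.338 + 0.392 + 0.437) / 6 = 0.3428
LCL = X̄̄ − A₃·s̄ = 119.1008 − 1.287 × 0.3428 = 118.6596

118.660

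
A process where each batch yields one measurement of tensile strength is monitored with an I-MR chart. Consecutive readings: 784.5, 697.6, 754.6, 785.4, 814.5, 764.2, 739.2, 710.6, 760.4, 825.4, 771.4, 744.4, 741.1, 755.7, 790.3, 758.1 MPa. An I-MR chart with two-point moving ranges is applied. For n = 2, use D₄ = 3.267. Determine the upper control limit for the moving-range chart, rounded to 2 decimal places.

Moving ranges: 86.9, 57.0, 30.8, 29.1, 50.3, 25.0, 28.6, 49.8, 65.0, 54.0, 27.0, 3.3, 14.6, 34.6, 32.2; M̄R̄ = 588.2000 / 15 = 39.2133
UCL_MR = D₄·M̄R̄ = 3.267 × 39.2133 = 128.1100

128.11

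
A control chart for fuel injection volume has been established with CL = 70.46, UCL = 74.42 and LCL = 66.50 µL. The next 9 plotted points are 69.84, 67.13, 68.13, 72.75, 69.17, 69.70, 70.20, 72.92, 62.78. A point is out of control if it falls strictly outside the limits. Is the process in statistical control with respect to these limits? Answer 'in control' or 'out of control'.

Compare each point to [66.50, 74.42]: sample 9 = 62.78 < LCL.

out of control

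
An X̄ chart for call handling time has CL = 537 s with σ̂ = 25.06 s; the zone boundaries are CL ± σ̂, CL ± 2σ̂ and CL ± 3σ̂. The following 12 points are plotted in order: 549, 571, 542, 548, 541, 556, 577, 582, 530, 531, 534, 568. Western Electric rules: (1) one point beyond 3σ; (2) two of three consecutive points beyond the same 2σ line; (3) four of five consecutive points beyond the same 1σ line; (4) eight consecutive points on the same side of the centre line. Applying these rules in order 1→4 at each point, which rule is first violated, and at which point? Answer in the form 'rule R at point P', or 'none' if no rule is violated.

Zone of each point (C = within 1σ̂, B = 1σ̂–2σ̂, A = 2σ̂–3σ̂, * = beyond 3σ̂; sign = side of CL): 1:+C, 2:+B, 3:+C, 4:+C, 5:+C, 6:+C, 7:+B, 8:+B, 9:-C, 10:-C, 11:-C, 12:+B
Rule 4 (eight consecutive points on the same side of the centre line) is satisfied at point 8.

rule 4 at point 8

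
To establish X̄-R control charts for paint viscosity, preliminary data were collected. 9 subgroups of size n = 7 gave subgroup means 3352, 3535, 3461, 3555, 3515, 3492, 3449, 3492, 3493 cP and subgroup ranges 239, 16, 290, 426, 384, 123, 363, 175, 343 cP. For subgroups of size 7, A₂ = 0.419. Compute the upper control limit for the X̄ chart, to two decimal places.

3592.49

X̄̄ = (3352 + 3535 + 3461 + 3555 + 3515 + 3492 + 3449 + 3492 + 3493) / 9 = 31344.0000 / 9 = 3482.6667
R̄ = (239 + 16 + 290 + 426 + 384 + 123 + 363 + 175 + 343) / 9 = 2359.0000 / 9 = 262.1111
UCL = X̄̄ + A₂·R̄ = 3482.6667 + 0.419 × 262.1111 = 3592.4912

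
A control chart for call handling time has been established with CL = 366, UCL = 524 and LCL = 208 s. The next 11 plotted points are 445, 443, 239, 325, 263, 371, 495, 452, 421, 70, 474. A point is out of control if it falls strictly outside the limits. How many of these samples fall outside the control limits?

Compare each point to [208, 524]: sample 10 = 70 < LCL.

1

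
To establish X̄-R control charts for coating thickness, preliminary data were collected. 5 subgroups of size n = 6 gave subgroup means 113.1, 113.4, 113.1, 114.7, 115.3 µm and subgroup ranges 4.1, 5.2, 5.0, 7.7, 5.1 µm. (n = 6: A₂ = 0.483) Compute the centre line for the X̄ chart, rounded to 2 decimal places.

X̄̄ = (113.1 + 113.4 + 113.1 + 114.7 + 115.3) / 5 = 569.6000 / 5 = 113.9200
CL = X̄̄ = 113.9200

113.92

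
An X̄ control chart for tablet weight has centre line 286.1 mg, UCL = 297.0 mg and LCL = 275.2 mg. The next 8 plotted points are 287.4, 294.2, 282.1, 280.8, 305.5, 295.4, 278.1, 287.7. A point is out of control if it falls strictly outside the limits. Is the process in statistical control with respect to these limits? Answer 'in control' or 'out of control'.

out of control

Compare each point to [275.2, 297.0]: sample 5 = 305.5 > UCL.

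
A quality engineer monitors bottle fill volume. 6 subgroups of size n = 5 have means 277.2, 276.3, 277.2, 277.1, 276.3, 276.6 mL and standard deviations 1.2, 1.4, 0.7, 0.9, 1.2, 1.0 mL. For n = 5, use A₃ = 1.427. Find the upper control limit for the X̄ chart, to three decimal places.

278.305

X̄̄ = (277.2 + 276.3 + 277.2 + 277.1 + 276.3 + 276.6) / 6 = 276.7833
s̄ = (1.2 + 1.4 + 0.7 + 0.9 + 1.2 + 1.0) / 6 = 1.0667
UCL = X̄̄ + A₃·s̄ = 276.7833 + 1.427 × 1.0667 = 278.3055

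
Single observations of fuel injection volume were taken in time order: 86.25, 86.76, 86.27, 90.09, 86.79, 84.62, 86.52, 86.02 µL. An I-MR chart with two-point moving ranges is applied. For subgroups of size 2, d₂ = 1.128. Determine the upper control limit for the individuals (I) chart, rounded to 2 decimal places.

X̄ = (86.25 + 86.76 + 86.27 + 90.09 + 86.79 + 84.62 + 86.52 + 86.02) / 8 = 86.6650
Moving ranges: 0.51, 0.49, 3.82, 3.30, 2.17, 1.90, 0.50; M̄R̄ = 12.6900 / 7 = 1.8129
UCL = X̄ + 3·M̄R̄/d₂ = 86.6650 + 3 × 1.8129 / 1.128 = 91.4864

91.49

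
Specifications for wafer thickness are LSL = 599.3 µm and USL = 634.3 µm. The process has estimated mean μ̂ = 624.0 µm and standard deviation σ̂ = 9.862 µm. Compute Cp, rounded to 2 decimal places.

0.59

Cp = (USL − LSL) / (6σ̂) = (634.3 − 599.3) / (6 × 9.862) = 35.0000 / 59.1720 = 0.5915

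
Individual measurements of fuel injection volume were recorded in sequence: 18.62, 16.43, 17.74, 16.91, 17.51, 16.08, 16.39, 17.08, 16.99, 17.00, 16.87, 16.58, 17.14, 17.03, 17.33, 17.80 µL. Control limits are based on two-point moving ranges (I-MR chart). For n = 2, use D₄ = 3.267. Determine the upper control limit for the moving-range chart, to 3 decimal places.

Moving ranges: 2.19, 1.31, 0.83, 0.60, 1.43, 0.31, 0.69, 0.09, 0.01, 0.13, 0.29, 0.56, 0.11, 0.30, 0.47; M̄R̄ = 9.3200 / 15 = 0.6213
UCL_MR = D₄·M̄R̄ = 3.267 × 0.6213 = 2.0299

2.030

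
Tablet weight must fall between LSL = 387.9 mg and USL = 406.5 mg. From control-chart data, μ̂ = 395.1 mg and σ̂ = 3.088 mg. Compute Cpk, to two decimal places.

Cpu = (USL − μ̂) / (3σ̂) = (406.5 − 395.1) / (3 × 3.088) = 1.2306; Cpl = (μ̂ − LSL) / (3σ̂) = (395.1 − 387.9) / (3 × 3.088) = 0.7772; Cpk = min(Cpu, Cpl) = 0.7772

0.78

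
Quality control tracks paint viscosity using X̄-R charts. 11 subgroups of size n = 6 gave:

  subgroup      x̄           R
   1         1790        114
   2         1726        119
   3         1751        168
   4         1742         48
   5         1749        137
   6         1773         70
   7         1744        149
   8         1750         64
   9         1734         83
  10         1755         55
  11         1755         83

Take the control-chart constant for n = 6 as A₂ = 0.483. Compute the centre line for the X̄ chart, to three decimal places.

X̄̄ = (1790 + 1726 + 1751 + 1742 + 1749 + 1773 + 1744 + 1750 + 1734 + 1755 + 1755) / 11 = 19269.0000 / 11 = 1751.7273
CL = X̄̄ = 1751.7273

1751.727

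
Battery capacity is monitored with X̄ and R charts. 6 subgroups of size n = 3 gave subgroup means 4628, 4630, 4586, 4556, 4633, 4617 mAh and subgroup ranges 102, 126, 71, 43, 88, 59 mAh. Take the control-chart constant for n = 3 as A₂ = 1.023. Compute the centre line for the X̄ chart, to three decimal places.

X̄̄ = (4628 + 4630 + 4586 + 4556 + 4633 + 4617) / 6 = 27650.0000 / 6 = 4608.3333
CL = X̄̄ = 4608.3333

4608.333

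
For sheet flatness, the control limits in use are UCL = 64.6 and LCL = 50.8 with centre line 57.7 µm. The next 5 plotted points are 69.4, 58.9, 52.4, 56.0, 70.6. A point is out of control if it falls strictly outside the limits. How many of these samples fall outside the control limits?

2

Compare each point to [50.8, 64.6]: sample 1 = 69.4 > UCL; sample 5 = 70.6 > UCL.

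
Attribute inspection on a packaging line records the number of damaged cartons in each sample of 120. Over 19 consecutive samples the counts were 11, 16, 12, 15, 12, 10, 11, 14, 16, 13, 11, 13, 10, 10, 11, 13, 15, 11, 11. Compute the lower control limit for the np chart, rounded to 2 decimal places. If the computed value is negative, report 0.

2.38

p̄ = Σdᵢ / (k·n) = 235 / (19 × 120) = 0.10307
LCL = np̄ − 3·√(np̄(1−p̄)) = 12.3684 − 3 × 3.3307 = 2.3763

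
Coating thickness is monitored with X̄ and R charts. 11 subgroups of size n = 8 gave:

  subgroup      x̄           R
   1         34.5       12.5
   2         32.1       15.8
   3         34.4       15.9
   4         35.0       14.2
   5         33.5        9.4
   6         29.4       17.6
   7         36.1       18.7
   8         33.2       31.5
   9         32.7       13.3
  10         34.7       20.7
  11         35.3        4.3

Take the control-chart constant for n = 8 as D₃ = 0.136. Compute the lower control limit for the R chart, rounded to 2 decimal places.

R̄ = (12.5 + 15.8 + 15.9 + 14.2 + 9.4 + 17.6 + 18.7 + 31.5 + 13.3 + 20.7 + 4.3) / 11 = 173.9000 / 11 = 15.8091
LCL_R = D₃·R̄ = 0.136 × 15.8091 = 2.1500

2.15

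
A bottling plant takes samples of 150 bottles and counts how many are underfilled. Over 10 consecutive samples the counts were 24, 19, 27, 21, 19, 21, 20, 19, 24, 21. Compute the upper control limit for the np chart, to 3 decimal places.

34.375

p̄ = Σdᵢ / (k·n) = 215 / (10 × 150) = 0.14333
UCL = np̄ + 3·√(np̄(1−p̄)) = 21.5000 + 3 × √(21.5000×0.85667) = 21.5000 + 3 × 4.2917 = 34.3750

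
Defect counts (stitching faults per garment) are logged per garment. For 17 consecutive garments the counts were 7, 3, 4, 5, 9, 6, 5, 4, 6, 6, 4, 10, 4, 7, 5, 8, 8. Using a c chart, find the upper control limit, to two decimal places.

13.25

c̄ = (7 + 3 + 4 + 5 + 9 + 6 + 5 + 4 + 6 + 6 + 4 + 10 + 4 + 7 + 5 + 8 + 8) / 17 = 101 / 17 = 5.9412
UCL = c̄ + 3√c̄ = 5.9412 + 3 × √5.9412 = 5.9412 + 3 × 2.4375 = 13.2535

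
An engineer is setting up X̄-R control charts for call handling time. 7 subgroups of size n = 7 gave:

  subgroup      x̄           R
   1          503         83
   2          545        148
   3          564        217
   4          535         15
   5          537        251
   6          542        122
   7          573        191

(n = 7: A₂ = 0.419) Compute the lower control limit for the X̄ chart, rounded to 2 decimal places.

481.24

X̄̄ = (503 + 545 + 564 + 535 + 537 + 542 + 573) / 7 = 3799.0000 / 7 = 542.7143
R̄ = (83 + 148 + 217 + 15 + 251 + 122 + 191) / 7 = 1027.0000 / 7 = 146.7143
LCL = X̄̄ − A₂·R̄ = 542.7143 − 0.419 × 146.7143 = 481.2410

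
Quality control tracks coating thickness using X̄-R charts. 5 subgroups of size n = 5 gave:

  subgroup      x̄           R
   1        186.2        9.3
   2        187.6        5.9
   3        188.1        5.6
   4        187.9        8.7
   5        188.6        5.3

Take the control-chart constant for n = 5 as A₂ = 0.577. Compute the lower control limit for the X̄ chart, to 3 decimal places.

X̄̄ = (186.2 + 187.6 + 188.1 + 187.9 + 188.6) / 5 = 938.4000 / 5 = 187.6800
R̄ = (9.3 + 5.9 + 5.6 + 8.7 + 5.3) / 5 = 34.8000 / 5 = 6.9600
LCL = X̄̄ − A₂·R̄ = 187.6800 − 0.577 × 6.9600 = 183.6641

183.664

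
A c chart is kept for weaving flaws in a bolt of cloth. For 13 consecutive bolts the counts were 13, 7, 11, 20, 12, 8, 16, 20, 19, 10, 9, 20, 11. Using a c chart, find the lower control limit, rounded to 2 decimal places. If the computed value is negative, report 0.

c̄ = (13 + 7 + 11 + 20 + 12 + 8 + 16 + 20 + 19 + 10 + 9 + 20 + 11) / 13 = 176 / 13 = 13.5385
LCL = c̄ − 3√c̄ = 13.5385 − 3 × 3.6795 = 2.5001

2.50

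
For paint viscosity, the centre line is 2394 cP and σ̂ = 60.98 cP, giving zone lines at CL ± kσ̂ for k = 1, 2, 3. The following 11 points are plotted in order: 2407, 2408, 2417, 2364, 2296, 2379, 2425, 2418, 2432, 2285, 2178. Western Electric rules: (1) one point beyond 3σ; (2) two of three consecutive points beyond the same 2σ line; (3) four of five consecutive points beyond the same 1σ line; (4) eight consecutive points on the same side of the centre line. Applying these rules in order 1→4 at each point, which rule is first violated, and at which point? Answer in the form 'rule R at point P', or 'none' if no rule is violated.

rule 1 at point 11

Zone of each point (C = within 1σ̂, B = 1σ̂–2σ̂, A = 2σ̂–3σ̂, * = beyond 3σ̂; sign = side of CL): 1:+C, 2:+C, 3:+C, 4:-C, 5:-B, 6:-C, 7:+C, 8:+C, 9:+C, 10:-B, 11:-*
Rule 1 (one point beyond the 3σ limits) is satisfied at point 11.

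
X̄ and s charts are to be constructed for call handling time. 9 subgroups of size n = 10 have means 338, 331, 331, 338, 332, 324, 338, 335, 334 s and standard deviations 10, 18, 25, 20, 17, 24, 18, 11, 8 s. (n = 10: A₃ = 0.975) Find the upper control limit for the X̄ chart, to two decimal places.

X̄̄ = (338 + 331 + 331 + 338 + 332 + 324 + 338 + 335 + 334) / 9 = 333.4444
s̄ = (10 + 18 + 25 + 20 + 17 + 24 + 18 + 11 + 8) / 9 = 16.7778
UCL = X̄̄ + A₃·s̄ = 333.4444 + 0.975 × 16.7778 = 349.8028

349.80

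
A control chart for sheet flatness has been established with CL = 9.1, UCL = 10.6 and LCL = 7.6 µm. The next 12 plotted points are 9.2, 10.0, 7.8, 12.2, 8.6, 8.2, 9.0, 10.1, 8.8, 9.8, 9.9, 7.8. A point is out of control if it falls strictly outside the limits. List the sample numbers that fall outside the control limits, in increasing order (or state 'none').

Compare each point to [7.6, 10.6]: sample 4 = 12.2 > UCL.

4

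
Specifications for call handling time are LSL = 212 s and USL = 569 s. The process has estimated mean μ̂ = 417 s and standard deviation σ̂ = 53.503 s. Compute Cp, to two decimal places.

1.11

Cp = (USL − LSL) / (6σ̂) = (569 − 212) / (6 × 53.503) = 357.0000 / 321.0180 = 1.1121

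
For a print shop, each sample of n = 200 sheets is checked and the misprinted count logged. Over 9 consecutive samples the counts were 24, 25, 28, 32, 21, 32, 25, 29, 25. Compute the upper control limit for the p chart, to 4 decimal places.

0.2061

p̄ = Σdᵢ / (k·n) = 241 / (9 × 200) = 0.13389
UCL = p̄ + 3·√(p̄(1−p̄)/n) = 0.13389 + 3 × √(0.13389×0.86611/200) = 0.13389 + 3 × 0.02408 = 0.20613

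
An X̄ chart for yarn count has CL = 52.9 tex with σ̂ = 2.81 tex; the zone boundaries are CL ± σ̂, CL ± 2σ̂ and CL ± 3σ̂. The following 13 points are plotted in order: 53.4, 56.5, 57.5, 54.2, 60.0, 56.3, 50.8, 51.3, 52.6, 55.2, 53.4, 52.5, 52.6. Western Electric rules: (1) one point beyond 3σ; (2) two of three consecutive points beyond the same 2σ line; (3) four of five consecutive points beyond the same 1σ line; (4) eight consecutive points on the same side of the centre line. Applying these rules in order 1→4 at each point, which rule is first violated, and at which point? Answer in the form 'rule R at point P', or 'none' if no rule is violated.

Zone of each point (C = within 1σ̂, B = 1σ̂–2σ̂, A = 2σ̂–3σ̂, * = beyond 3σ̂; sign = side of CL): 1:+C, 2:+B, 3:+B, 4:+C, 5:+A, 6:+B, 7:-C, 8:-C, 9:-C, 10:+C, 11:+C, 12:-C, 13:-C
Rule 3 (four of five consecutive points beyond the same 1σ limit) is satisfied at point 6.

rule 3 at point 6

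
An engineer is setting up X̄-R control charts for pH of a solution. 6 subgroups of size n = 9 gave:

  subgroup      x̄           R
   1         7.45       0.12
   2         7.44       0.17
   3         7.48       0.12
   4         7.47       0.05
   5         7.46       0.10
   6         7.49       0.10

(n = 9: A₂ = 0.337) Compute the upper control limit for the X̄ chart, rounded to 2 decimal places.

X̄̄ = (7.45 + 7.44 + 7.48 + 7.47 + 7.46 + 7.49) / 6 = 44.7900 / 6 = 7.4650
R̄ = (0.12 + 0.17 + 0.12 + 0.05 + 0.10 + 0.10) / 6 = 0.6600 / 6 = 0.1100
UCL = X̄̄ + A₂·R̄ = 7.4650 + 0.337 × 0.1100 = 7.5021

7.50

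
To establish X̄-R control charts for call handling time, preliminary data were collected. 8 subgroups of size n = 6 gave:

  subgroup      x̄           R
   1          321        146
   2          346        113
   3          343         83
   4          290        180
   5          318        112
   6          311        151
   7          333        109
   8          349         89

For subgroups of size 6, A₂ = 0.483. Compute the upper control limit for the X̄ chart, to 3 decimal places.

X̄̄ = (321 + 346 + 343 + 290 + 318 + 311 + 333 + 349) / 8 = 2611.0000 / 8 = 326.3750
R̄ = (146 + 113 + 83 + 180 + 112 + 151 + 109 + 89) / 8 = 983.0000 / 8 = 122.8750
UCL = X̄̄ + A₂·R̄ = 326.3750 + 0.483 × 122.8750 = 385.7236

385.724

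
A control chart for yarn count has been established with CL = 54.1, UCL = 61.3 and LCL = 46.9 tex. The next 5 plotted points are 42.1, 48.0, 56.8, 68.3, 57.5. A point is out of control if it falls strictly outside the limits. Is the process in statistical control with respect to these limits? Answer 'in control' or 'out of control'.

out of control

Compare each point to [46.9, 61.3]: sample 1 = 42.1 < LCL; sample 4 = 68.3 > UCL.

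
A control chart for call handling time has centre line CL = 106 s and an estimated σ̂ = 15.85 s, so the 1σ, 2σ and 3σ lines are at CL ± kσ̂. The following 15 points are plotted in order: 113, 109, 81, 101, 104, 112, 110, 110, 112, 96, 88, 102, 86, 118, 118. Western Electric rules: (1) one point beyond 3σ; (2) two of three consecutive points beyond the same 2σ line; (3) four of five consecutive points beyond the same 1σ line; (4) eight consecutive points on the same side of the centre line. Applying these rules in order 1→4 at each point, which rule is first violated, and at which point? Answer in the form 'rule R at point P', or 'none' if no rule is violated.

Zone of each point (C = within 1σ̂, B = 1σ̂–2σ̂, A = 2σ̂–3σ̂, * = beyond 3σ̂; sign = side of CL): 1:+C, 2:+C, 3:-B, 4:-C, 5:-C, 6:+C, 7:+C, 8:+C, 9:+C, 10:-C, 11:-B, 12:-C, 13:-B, 14:+C, 15:+C
No rule fires across all 15 points.

none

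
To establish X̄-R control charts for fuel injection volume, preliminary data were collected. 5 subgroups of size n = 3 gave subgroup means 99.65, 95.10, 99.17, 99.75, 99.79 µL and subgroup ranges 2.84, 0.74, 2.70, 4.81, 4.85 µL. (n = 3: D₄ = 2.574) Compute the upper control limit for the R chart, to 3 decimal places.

8.206

R̄ = (2.84 + 0.74 + 2.70 + 4.81 + 4.85) / 5 = 15.9400 / 5 = 3.1880
UCL_R = D₄·R̄ = 2.574 × 3.1880 = 8.2059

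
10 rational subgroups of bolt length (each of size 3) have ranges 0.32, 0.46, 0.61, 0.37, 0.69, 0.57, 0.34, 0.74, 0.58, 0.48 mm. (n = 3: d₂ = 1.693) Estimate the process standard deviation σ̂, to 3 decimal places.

0.305

R̄ = (0.32 + 0.46 + 0.61 + 0.37 + 0.69 + 0.57 + 0.34 + 0.74 + 0.58 + 0.48) / 10 = 0.5160
σ̂ = R̄ / d₂ = 0.5160 / 1.693 = 0.3048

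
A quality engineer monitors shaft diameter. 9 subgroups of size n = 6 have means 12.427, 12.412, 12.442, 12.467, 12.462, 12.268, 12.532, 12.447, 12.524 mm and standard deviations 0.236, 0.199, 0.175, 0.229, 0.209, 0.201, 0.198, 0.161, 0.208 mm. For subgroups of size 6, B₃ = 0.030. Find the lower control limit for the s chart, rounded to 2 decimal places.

s̄ = (0.236 + 0.199 + 0.175 + 0.229 + 0.209 + 0.201 + 0.198 + 0.161 + 0.208) / 9 = 0.2018
LCL_s = B₃·s̄ = 0.030 × 0.2018 = 0.0061

0.01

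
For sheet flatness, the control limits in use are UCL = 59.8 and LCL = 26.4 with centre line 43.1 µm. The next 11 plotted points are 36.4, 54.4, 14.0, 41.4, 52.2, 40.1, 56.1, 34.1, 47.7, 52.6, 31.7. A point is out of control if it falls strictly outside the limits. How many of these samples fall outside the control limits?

1

Compare each point to [26.4, 59.8]: sample 3 = 14.0 < LCL.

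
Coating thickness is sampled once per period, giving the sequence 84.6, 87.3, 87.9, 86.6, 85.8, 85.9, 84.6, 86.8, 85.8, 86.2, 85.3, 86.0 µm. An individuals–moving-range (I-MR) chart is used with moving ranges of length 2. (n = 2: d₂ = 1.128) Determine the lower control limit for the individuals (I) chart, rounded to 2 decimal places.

83.17

X̄ = (84.6 + 87.3 + 87.9 + 86.6 + 85.8 + 85.9 + 84.6 + 86.8 + 85.8 + 86.2 + 85.3 + 86.0) / 12 = 86.0667
Moving ranges: 2.7, 0.6, 1.3, 0.8, 0.1, 1.3, 2.2, 1.0, 0.4, 0.9, 0.7; M̄R̄ = 12.0000 / 11 = 1.0909
LCL = X̄ − 3·M̄R̄/d₂ = 86.0667 − 3 × 1.0909 / 1.128 = 83.1653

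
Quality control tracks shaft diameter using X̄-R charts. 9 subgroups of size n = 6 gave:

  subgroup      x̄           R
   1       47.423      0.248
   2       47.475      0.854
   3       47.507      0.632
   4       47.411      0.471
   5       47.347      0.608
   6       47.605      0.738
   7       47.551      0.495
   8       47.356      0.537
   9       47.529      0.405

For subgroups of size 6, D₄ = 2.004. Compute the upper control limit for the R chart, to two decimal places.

1.11

R̄ = (0.248 + 0.854 + 0.632 + 0.471 + 0.608 + 0.738 + 0.495 + 0.537 + 0.405) / 9 = 4.9880 / 9 = 0.5542
UCL_R = D₄·R̄ = 2.004 × 0.5542 = 1.1107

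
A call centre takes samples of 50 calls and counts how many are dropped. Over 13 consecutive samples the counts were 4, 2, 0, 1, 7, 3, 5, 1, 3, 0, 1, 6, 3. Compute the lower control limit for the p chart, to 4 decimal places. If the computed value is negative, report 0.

0.0000

p̄ = Σdᵢ / (k·n) = 36 / (13 × 50) = 0.05538
LCL = p̄ − 3·√(p̄(1−p̄)/n) = 0.05538 − 3 × 0.03235 = -0.04166 → 0 (negative, so LCL = 0)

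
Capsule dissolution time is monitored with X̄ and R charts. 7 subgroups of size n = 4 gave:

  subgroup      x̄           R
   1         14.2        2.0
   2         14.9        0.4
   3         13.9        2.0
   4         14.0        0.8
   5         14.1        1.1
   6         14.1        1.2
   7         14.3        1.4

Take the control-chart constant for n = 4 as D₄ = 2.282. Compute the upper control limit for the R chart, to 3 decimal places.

R̄ = (2.0 + 0.4 + 2.0 + 0.8 + 1.1 + 1.2 + 1.4) / 7 = 8.9000 / 7 = 1.2714
UCL_R = D₄·R̄ = 2.282 × 1.2714 = 2.9014

2.901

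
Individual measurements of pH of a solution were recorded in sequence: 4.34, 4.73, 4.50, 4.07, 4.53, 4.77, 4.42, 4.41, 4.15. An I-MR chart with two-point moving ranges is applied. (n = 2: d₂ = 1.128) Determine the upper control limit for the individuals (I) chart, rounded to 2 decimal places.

5.22

X̄ = (4.34 + 4.73 + 4.50 + 4.07 + 4.53 + 4.77 + 4.42 + 4.41 + 4.15) / 9 = 4.4356
Moving ranges: 0.39, 0.23, 0.43, 0.46, 0.24, 0.35, 0.01, 0.26; M̄R̄ = 2.3700 / 8 = 0.2963
UCL = X̄ + 3·M̄R̄/d₂ = 4.4356 + 3 × 0.2963 / 1.128 = 5.2235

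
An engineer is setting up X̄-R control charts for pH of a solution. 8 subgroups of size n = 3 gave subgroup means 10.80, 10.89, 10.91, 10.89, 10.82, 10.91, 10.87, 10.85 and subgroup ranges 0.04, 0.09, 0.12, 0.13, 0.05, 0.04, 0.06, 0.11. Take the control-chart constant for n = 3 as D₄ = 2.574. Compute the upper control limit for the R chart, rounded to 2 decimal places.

0.21

R̄ = (0.04 + 0.09 + 0.12 + 0.13 + 0.05 + 0.04 + 0.06 + 0.11) / 8 = 0.6400 / 8 = 0.0800
UCL_R = D₄·R̄ = 2.574 × 0.0800 = 0.2059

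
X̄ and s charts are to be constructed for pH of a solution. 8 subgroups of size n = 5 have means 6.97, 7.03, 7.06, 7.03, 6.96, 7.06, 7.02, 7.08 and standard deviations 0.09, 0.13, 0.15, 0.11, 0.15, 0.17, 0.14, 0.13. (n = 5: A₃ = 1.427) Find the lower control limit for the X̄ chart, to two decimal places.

X̄̄ = (6.97 + 7.03 + 7.06 + 7.03 + 6.96 + 7.06 + 7.02 + 7.08) / 8 = 7.0263
s̄ = (0.09 + 0.13 + 0.15 + 0.11 + 0.15 + 0.17 + 0.14 + 0.13) / 8 = 0.1338
LCL = X̄̄ − A₃·s̄ = 7.0263 − 1.427 × 0.1338 = 6.8354

6.84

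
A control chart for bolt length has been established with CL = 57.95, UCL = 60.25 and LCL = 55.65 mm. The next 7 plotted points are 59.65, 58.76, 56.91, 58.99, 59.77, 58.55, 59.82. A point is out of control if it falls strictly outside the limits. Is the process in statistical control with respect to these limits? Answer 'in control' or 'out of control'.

All 7 points lie within [55.65, 60.25].

in control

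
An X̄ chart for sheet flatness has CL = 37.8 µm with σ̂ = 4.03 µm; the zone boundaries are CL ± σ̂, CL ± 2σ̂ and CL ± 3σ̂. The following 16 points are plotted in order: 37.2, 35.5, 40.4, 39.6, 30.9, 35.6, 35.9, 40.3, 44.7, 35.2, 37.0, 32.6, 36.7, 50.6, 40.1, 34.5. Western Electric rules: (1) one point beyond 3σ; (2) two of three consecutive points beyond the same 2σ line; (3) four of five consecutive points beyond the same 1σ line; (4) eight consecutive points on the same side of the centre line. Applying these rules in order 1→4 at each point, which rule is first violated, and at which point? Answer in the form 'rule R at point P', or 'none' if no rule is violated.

rule 1 at point 14

Zone of each point (C = within 1σ̂, B = 1σ̂–2σ̂, A = 2σ̂–3σ̂, * = beyond 3σ̂; sign = side of CL): 1:-C, 2:-C, 3:+C, 4:+C, 5:-B, 6:-C, 7:-C, 8:+C, 9:+B, 10:-C, 11:-C, 12:-B, 13:-C, 14:+*, 15:+C, 16:-C
Rule 1 (one point beyond the 3σ limits) is satisfied at point 14.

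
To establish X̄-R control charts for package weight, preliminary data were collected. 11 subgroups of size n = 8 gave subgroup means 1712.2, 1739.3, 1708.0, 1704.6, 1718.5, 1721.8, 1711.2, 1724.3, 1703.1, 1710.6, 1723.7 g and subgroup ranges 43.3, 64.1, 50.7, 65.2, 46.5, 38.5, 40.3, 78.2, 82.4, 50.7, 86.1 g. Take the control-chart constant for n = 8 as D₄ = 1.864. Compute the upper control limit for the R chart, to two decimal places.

109.47

R̄ = (43.3 + 64.1 + 50.7 + 65.2 + 46.5 + 38.5 + 40.3 + 78.2 + 82.4 + 50.7 + 86.1) / 11 = 646.0000 / 11 = 58.7273
UCL_R = D₄·R̄ = 1.864 × 58.7273 = 109.4676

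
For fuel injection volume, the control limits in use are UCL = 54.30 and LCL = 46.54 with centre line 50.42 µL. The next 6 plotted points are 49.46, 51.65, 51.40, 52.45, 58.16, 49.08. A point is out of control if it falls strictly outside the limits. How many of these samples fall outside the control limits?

1

Compare each point to [46.54, 54.30]: sample 5 = 58.16 > UCL.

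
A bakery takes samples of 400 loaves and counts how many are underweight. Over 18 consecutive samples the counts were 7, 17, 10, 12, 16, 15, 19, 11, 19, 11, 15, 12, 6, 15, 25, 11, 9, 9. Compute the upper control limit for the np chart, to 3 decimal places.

24.026

p̄ = Σdᵢ / (k·n) = 239 / (18 × 400) = 0.03319
UCL = np̄ + 3·√(np̄(1−p̄)) = 13.2778 + 3 × √(13.2778×0.96681) = 13.2778 + 3 × 3.5829 = 24.0264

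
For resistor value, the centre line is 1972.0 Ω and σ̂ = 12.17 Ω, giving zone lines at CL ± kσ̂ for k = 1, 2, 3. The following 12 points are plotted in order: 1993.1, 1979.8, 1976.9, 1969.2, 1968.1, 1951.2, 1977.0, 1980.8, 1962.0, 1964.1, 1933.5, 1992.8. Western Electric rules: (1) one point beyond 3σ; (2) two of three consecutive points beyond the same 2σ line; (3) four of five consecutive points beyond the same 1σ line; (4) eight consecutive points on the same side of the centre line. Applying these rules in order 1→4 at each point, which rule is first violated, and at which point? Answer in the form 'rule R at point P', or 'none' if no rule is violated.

rule 1 at point 11

Zone of each point (C = within 1σ̂, B = 1σ̂–2σ̂, A = 2σ̂–3σ̂, * = beyond 3σ̂; sign = side of CL): 1:+B, 2:+C, 3:+C, 4:-C, 5:-C, 6:-B, 7:+C, 8:+C, 9:-C, 10:-C, 11:-*, 12:+B
Rule 1 (one point beyond the 3σ limits) is satisfied at point 11.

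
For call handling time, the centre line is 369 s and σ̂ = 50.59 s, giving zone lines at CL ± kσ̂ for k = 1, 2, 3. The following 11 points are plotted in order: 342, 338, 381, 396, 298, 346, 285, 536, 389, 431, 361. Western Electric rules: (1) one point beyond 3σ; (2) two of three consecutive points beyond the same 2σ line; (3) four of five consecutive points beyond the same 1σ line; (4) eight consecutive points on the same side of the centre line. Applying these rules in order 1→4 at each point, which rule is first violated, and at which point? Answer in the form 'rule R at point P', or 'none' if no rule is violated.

Zone of each point (C = within 1σ̂, B = 1σ̂–2σ̂, A = 2σ̂–3σ̂, * = beyond 3σ̂; sign = side of CL): 1:-C, 2:-C, 3:+C, 4:+C, 5:-B, 6:-C, 7:-B, 8:+*, 9:+C, 10:+B, 11:-C
Rule 1 (one point beyond the 3σ limits) is satisfied at point 8.

rule 1 at point 8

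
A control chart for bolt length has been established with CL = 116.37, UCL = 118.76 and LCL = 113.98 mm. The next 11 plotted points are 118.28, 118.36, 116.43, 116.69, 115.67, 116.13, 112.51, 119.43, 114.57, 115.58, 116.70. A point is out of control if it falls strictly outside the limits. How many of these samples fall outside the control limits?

2

Compare each point to [113.98, 118.76]: sample 7 = 112.51 < LCL; sample 8 = 119.43 > UCL.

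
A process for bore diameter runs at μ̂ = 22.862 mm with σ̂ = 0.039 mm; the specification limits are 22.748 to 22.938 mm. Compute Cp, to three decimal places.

0.812

Cp = (USL − LSL) / (6σ̂) = (22.938 − 22.748) / (6 × 0.039) = 0.1900 / 0.2340 = 0.8120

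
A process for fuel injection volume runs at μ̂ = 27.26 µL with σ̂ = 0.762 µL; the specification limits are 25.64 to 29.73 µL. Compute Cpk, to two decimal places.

0.71

Cpu = (USL − μ̂) / (3σ̂) = (29.73 − 27.26) / (3 × 0.762) = 1.0805; Cpl = (μ̂ − LSL) / (3σ̂) = (27.26 − 25.64) / (3 × 0.762) = 0.7087; Cpk = min(Cpu, Cpl) = 0.7087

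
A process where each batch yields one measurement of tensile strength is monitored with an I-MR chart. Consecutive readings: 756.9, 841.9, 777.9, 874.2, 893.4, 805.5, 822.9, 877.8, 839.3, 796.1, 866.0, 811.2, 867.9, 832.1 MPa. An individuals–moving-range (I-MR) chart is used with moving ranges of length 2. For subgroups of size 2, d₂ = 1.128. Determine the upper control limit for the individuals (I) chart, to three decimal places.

981.115

X̄ = (756.9 + 841.9 + 777.9 + 874.2 + 893.4 + 805.5 + 822.9 + 877.8 + 839.3 + 796.1 + 866.0 + 811.2 + 867.9 + 832.1) / 14 = 833.0786
Moving ranges: 85.0, 64.0, 96.3, 19.2, 87.9, 17.4, 54.9, 38.5, 43.2, 69.9, 54.8, 56.7, 35.8; M̄R̄ = 723.6000 / 13 = 55.6615
UCL = X̄ + 3·M̄R̄/d₂ = 833.0786 + 3 × 55.6615 / 1.128 = 981.1146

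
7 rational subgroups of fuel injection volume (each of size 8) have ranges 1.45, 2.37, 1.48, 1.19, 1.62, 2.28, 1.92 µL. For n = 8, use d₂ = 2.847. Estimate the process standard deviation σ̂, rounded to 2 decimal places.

R̄ = (1.45 + 2.37 + 1.48 + 1.19 + 1.62 + 2.28 + 1.92) / 7 = 1.7586
σ̂ = R̄ / d₂ = 1.7586 / 2.847 = 0.6177

0.62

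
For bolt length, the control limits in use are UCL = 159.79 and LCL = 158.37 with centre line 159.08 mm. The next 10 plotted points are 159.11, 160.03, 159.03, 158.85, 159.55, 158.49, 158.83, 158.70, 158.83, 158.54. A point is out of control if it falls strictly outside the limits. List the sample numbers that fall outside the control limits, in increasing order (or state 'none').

Compare each point to [158.37, 159.79]: sample 2 = 160.03 > UCL.

2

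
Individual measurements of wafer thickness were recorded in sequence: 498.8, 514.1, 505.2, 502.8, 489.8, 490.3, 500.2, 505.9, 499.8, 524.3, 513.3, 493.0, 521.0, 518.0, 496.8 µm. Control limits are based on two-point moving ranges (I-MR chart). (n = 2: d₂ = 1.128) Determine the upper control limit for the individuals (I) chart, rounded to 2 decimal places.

537.14

X̄ = (498.8 + 514.1 + 505.2 + 502.8 + 489.8 + 490.3 + 500.2 + 505.9 + 499.8 + 524.3 + 513.3 + 493.0 + 521.0 + 518.0 + 496.8) / 15 = 504.8867
Moving ranges: 15.3, 8.9, 2.4, 13.0, 0.5, 9.9, 5.7, 6.1, 24.5, 11.0, 20.3, 28.0, 3.0, 21.2; M̄R̄ = 169.8000 / 14 = 12.1286
UCL = X̄ + 3·M̄R̄/d₂ = 504.8867 + 3 × 12.1286 / 1.128 = 537.1435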